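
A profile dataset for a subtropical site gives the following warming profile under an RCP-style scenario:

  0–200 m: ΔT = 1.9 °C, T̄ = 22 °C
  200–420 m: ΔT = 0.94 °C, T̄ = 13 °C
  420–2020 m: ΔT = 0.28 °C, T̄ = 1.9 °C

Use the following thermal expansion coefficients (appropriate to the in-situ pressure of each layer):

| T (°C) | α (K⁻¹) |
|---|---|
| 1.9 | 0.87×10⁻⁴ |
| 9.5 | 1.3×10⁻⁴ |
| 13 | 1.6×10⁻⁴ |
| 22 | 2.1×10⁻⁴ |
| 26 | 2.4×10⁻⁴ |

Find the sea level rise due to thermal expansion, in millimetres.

150 mm of thermosteric rise

Layer 1 at 22 °C → α = 2.1×10⁻⁴ K⁻¹
Layer 2 at 13 °C → α = 1.6×10⁻⁴ K⁻¹
Layer 3 at 1.9 °C → α = 0.87×10⁻⁴ K⁻¹
2.1×10⁻⁴ × 1.9 × 200 = 0.07980 m
200–420 m: 1.6×10⁻⁴ × 0.94 × 220 = 0.033088 m
0.87×10⁻⁴ × 0.28 × 1600 = 0.038976 m
Δh = 0.07980 + 0.033088 + 0.038976 = 0.151864 m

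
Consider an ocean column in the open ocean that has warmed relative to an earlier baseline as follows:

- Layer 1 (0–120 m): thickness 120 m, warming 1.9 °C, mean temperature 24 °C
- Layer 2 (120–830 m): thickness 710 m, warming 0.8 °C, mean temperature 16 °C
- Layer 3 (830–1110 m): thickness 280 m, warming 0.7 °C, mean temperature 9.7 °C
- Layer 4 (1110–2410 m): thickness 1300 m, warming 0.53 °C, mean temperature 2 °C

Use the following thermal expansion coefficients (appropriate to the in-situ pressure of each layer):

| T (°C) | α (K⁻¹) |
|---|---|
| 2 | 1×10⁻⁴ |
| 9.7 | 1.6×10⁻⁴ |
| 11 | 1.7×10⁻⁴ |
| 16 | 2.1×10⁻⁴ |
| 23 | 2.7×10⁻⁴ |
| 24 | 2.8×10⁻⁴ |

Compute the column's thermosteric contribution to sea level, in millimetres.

Δh ≈ 283 mm

Layer 1 at 24 °C → α = 2.8×10⁻⁴ K⁻¹
Layer 2 at 16 °C → α = 2.1×10⁻⁴ K⁻¹
Layer 3 at 9.7 °C → α = 1.6×10⁻⁴ K⁻¹
Layer 4 at 2 °C → α = 1×10⁻⁴ K⁻¹
0–120 m: 1.9 × 120 × 2.8×10⁻⁴ = 0.06384 m
0.8 × 2.1×10⁻⁴ × 710 = 0.11928 m
Layer 3: 1.6×10⁻⁴ × 280 × 0.7 = 0.03136 m
1×10⁻⁴ × 0.53 × 1300 = 0.06890 m
Δh = 0.06384 + 0.11928 + 0.03136 + 0.06890 = 0.28338 m ≈ 283 mm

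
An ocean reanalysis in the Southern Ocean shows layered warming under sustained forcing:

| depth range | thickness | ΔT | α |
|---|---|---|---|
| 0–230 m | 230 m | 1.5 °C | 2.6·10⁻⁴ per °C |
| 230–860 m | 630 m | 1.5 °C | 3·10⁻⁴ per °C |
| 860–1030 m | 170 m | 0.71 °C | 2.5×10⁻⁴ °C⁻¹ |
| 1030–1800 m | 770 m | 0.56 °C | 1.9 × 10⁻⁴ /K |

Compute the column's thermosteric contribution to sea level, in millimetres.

Δh ≈ 485 mm

0–230 m: 230 × 2.6×10⁻⁴ × 1.5 = 0.08970 m
230–860 m: 630 × 1.5 × 3×10⁻⁴ = 0.28350 m
0.71 × 2.5×10⁻⁴ × 170 = 0.030175 m
0.56 × 770 × 1.9×10⁻⁴ = 0.081928 m
Δh = 0.08970 + 0.28350 + 0.030175 + 0.081928 = 0.485303 m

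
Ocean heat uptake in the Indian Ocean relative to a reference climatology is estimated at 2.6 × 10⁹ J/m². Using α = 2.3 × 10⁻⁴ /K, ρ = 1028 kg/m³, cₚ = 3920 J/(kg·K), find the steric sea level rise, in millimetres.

Δh = αQ/(ρcₚ) = 2.3×10⁻⁴ × 2.6×10⁹ / (1028 × 3920) ≈ 0.14840 m

148 mm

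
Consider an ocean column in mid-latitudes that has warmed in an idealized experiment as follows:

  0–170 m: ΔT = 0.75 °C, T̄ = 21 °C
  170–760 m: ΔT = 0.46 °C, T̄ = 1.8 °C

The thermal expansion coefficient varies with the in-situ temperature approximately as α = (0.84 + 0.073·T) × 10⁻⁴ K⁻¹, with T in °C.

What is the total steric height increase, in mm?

56.6 mm

Layer 1: α = (0.84 + 0.073×21)×10⁻⁴ = 2.373×10⁻⁴ K⁻¹
Layer 2: α = (0.84 + 0.073×1.8)×10⁻⁴ = 0.9714×10⁻⁴ K⁻¹
Layer 1: 170 × 2.373×10⁻⁴ × 0.75 = 0.03025575 m
170–760 m: 0.46 × 590 × 0.9714×10⁻⁴ = 0.026363796 m
Δh = 0.03025575 + 0.026363796 = 0.056619546 m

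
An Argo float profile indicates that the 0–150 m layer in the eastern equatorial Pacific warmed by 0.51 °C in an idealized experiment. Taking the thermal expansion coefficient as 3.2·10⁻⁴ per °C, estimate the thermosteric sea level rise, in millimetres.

Δh = αΔT·H = 3.2×10⁻⁴ × 0.51 × 150 = 0.02448 m

24.5 mm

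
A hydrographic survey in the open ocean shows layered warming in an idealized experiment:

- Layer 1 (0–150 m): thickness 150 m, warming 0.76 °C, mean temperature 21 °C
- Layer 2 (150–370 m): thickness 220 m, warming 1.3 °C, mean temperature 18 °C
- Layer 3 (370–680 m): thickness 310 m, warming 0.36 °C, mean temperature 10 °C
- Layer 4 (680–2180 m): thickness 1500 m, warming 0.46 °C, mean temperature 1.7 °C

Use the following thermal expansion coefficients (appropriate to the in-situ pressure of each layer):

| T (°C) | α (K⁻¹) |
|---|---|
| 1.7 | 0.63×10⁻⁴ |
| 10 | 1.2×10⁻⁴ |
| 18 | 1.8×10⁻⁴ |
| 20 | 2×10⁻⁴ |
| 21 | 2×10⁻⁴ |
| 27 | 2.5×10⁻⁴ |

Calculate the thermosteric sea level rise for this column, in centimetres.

Layer 1 at 21 °C → α = 2×10⁻⁴ K⁻¹
Layer 2 at 18 °C → α = 1.8×10⁻⁴ K⁻¹
Layer 3 at 10 °C → α = 1.2×10⁻⁴ K⁻¹
Layer 4 at 1.7 °C → α = 0.63×10⁻⁴ K⁻¹
2×10⁻⁴ × 150 × 0.76 = 0.02280 m
1.8×10⁻⁴ × 1.3 × 220 = 0.05148 m
370–680 m: 310 × 0.36 × 1.2×10⁻⁴ = 0.013392 m
680–2180 m: 0.46 × 0.63×10⁻⁴ × 1500 = 0.04347 m
Δh = 0.02280 + 0.05148 + 0.013392 + 0.04347 = 0.131142 m ≈ 13.1 cm

13.1 cm of thermosteric rise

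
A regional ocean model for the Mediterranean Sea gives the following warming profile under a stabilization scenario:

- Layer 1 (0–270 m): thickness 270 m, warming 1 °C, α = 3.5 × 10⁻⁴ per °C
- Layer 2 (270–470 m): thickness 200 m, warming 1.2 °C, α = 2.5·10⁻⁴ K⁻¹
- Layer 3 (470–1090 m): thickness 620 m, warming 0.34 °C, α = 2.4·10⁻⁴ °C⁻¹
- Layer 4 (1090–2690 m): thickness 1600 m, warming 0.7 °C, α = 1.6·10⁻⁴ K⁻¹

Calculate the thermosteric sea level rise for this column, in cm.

38.4 cm

0–270 m: 1 × 270 × 3.5×10⁻⁴ = 0.09450 m
Layer 2: 1.2 × 2.5×10⁻⁴ × 200 = 0.06000 m
470–1090 m: 0.34 × 620 × 2.4×10⁻⁴ = 0.050592 m
1090–2690 m: 1.6×10⁻⁴ × 0.7 × 1600 = 0.17920 m
Δh = 0.09450 + 0.06000 + 0.050592 + 0.17920 = 0.384292 m ≈ 38.4 cm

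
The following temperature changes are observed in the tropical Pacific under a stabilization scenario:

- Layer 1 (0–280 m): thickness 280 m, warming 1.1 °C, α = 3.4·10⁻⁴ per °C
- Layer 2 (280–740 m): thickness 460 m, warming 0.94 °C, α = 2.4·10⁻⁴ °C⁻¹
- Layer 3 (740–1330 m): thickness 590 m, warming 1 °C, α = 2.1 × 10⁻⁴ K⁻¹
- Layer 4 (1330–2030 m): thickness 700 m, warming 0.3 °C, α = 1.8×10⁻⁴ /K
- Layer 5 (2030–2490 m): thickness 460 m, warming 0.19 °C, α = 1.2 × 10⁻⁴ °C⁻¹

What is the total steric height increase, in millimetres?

Δh = 381 mm

Layer 1: 280 × 1.1 × 3.4×10⁻⁴ = 0.10472 m
280–740 m: 0.94 × 460 × 2.4×10⁻⁴ = 0.103776 m
740–1330 m: 1 × 2.1×10⁻⁴ × 590 = 0.12390 m
Layer 4: 700 × 1.8×10⁻⁴ × 0.3 = 0.03780 m
Layer 5: 0.19 × 1.2×10⁻⁴ × 460 = 0.010488 m
Δh = 0.10472 + 0.103776 + 0.12390 + 0.03780 + 0.010488 = 0.380684 m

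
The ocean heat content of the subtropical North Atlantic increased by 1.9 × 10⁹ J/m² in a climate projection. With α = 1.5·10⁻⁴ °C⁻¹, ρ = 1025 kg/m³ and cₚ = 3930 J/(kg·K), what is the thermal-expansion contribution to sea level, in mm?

Δh = αQ/(ρcₚ) = 1.5×10⁻⁴ × 1.9×10⁹ / (1025 × 3930) ≈ 0.07075 m

Δh ≈ 70.8 mm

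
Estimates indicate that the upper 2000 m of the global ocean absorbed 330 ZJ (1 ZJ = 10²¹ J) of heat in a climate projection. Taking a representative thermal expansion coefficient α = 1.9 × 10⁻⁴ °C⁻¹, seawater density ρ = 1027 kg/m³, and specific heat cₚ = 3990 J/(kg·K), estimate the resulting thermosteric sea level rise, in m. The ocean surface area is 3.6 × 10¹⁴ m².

Per unit area: Q = 330×10²¹ / (3.6×10¹⁴) ≈ 9.167×10⁸ J/m²
Δh = αQ/(ρcₚ) = 1.9×10⁻⁴ × 9.167×10⁸ / (1027 × 3990) ≈ 0.042505 m

about 0.043 m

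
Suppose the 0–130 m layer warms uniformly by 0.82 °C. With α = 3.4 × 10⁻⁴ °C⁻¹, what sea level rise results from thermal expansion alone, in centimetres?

3.62 cm of thermosteric rise

Δh = αΔT·H = 3.4×10⁻⁴ × 0.82 × 130 = 0.036244 m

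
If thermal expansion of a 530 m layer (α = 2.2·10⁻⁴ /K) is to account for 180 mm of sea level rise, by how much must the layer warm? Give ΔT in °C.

ΔT = Δh/(αH) = 0.18 / (2.2×10⁻⁴ × 530) ≈ 1.544 °C

1.54 °C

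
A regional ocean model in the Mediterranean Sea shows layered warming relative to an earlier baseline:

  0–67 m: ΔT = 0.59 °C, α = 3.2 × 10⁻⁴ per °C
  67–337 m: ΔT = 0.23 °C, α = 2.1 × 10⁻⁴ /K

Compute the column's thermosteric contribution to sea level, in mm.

Δh = 26 mm

0–67 m: 3.2×10⁻⁴ × 0.59 × 67 = 0.0126496 m
0.23 × 2.1×10⁻⁴ × 270 = 0.013041 m
Δh = 0.0126496 + 0.013041 = 0.0256906 m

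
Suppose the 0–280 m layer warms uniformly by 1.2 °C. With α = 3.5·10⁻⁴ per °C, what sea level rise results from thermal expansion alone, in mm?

Δh ≈ 118 mm

Δh = αΔT·H = 3.5×10⁻⁴ × 1.2 × 280 = 0.11760 m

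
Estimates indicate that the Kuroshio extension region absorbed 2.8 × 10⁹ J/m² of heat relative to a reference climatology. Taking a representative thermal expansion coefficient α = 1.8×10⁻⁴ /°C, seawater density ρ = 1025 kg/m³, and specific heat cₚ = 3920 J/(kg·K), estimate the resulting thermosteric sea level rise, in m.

Δh = αQ/(ρcₚ) = 1.8×10⁻⁴ × 2.8×10⁹ / (1025 × 3920) ≈ 0.12544 m

about 0.125 m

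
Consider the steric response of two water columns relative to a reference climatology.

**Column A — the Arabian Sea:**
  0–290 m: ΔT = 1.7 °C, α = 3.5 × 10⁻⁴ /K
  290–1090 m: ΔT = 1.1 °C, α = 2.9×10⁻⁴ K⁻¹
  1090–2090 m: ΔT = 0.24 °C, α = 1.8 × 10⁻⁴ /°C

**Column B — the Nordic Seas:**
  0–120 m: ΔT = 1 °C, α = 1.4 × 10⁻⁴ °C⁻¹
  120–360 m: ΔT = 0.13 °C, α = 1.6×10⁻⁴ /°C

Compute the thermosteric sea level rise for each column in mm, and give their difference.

Δh_A ≈ 470 mm, Δh_B ≈ 22 mm; difference ≈ 450 mm

A 0–290 m: 290 × 1.7 × 3.5×10⁻⁴ = 0.17255 m
A Layer 2: 2.9×10⁻⁴ × 1.1 × 800 = 0.25520 m
A Layer 3: 1000 × 1.8×10⁻⁴ × 0.24 = 0.04320 m
A total: 0.47095 m
B Layer 1: 1.4×10⁻⁴ × 120 × 1 = 0.01680 m
B Layer 2: 240 × 0.13 × 1.6×10⁻⁴ = 0.004992 m
B total: 0.021792 m
Difference: 0.47095 − 0.021792 = 0.449158 m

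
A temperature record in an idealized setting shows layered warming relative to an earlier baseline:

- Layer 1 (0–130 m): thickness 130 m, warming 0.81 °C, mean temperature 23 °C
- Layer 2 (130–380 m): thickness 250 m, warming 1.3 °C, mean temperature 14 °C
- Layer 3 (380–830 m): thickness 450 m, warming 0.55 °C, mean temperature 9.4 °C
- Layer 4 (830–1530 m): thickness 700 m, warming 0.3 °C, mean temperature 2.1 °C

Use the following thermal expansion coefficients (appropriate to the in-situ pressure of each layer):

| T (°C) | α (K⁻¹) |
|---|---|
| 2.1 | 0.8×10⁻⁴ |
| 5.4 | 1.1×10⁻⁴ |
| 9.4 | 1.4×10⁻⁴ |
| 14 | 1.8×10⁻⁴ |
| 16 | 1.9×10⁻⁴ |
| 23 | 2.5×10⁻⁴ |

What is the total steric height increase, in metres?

Layer 1 at 23 °C → α = 2.5×10⁻⁴ K⁻¹
Layer 2 at 14 °C → α = 1.8×10⁻⁴ K⁻¹
Layer 3 at 9.4 °C → α = 1.4×10⁻⁴ K⁻¹
Layer 4 at 2.1 °C → α = 0.8×10⁻⁴ K⁻¹
0–130 m: 0.81 × 130 × 2.5×10⁻⁴ = 0.026325 m
250 × 1.3 × 1.8×10⁻⁴ = 0.05850 m
Layer 3: 0.55 × 1.4×10⁻⁴ × 450 = 0.03465 m
830–1530 m: 0.3 × 700 × 0.8×10⁻⁴ = 0.01680 m
Δh = 0.026325 + 0.05850 + 0.03465 + 0.01680 = 0.136275 m

0.136 m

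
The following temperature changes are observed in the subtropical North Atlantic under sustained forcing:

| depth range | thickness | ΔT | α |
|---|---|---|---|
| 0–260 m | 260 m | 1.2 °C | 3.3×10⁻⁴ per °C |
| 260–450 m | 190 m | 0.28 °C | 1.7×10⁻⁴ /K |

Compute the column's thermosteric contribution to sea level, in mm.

112 mm of thermosteric rise

Layer 1: 3.3×10⁻⁴ × 260 × 1.2 = 0.10296 m
260–450 m: 1.7×10⁻⁴ × 0.28 × 190 = 0.009044 m
Δh = 0.10296 + 0.009044 = 0.112004 m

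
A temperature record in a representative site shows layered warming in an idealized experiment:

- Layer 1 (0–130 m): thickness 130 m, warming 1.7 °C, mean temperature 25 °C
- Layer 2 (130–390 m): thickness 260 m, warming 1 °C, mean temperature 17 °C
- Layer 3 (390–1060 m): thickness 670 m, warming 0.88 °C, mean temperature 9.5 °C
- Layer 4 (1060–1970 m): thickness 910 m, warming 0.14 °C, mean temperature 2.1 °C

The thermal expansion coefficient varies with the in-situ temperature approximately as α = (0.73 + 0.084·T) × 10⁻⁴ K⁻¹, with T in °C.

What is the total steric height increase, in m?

Δh = 0.22 m

Layer 1: α = (0.73 + 0.084×25)×10⁻⁴ = 2.83×10⁻⁴ K⁻¹
Layer 2: α = (0.73 + 0.084×17)×10⁻⁴ = 2.158×10⁻⁴ K⁻¹
Layer 3: α = (0.73 + 0.084×9.5)×10⁻⁴ = 1.528×10⁻⁴ K⁻¹
Layer 4: α = (0.73 + 0.084×2.1)×10⁻⁴ = 0.9064×10⁻⁴ K⁻¹
0–130 m: 1.7 × 130 × 2.83×10⁻⁴ = 0.062543 m
Layer 2: 2.158×10⁻⁴ × 1 × 260 = 0.056108 m
390–1060 m: 1.528×10⁻⁴ × 670 × 0.88 = 0.09009088 m
0.14 × 0.9064×10⁻⁴ × 910 = 0.011547536 m
Δh = 0.062543 + 0.056108 + 0.09009088 + 0.011547536 = 0.220289416 m ≈ 0.22 m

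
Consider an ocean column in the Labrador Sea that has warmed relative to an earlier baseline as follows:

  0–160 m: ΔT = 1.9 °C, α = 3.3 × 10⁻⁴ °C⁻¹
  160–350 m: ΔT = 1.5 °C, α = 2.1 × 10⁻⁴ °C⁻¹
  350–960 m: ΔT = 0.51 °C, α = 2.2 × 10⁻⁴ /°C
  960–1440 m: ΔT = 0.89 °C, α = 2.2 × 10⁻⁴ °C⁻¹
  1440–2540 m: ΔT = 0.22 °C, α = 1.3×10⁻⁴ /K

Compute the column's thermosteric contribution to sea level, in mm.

Δh = 354 mm

0–160 m: 3.3×10⁻⁴ × 160 × 1.9 = 0.10032 m
160–350 m: 190 × 2.1×10⁻⁴ × 1.5 = 0.05985 m
610 × 2.2×10⁻⁴ × 0.51 = 0.068442 m
Layer 4: 480 × 0.89 × 2.2×10⁻⁴ = 0.093984 m
1100 × 0.22 × 1.3×10⁻⁴ = 0.03146 m
Δh = 0.10032 + 0.05985 + 0.068442 + 0.093984 + 0.03146 = 0.354056 m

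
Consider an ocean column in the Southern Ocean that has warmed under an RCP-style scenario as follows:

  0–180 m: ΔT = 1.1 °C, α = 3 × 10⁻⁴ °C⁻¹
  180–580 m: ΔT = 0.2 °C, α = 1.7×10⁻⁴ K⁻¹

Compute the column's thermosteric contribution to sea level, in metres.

0–180 m: 1.1 × 3×10⁻⁴ × 180 = 0.05940 m
180–580 m: 400 × 0.2 × 1.7×10⁻⁴ = 0.01360 m
Δh = 0.05940 + 0.01360 = 0.07300 m

Δh ≈ 0.0730 m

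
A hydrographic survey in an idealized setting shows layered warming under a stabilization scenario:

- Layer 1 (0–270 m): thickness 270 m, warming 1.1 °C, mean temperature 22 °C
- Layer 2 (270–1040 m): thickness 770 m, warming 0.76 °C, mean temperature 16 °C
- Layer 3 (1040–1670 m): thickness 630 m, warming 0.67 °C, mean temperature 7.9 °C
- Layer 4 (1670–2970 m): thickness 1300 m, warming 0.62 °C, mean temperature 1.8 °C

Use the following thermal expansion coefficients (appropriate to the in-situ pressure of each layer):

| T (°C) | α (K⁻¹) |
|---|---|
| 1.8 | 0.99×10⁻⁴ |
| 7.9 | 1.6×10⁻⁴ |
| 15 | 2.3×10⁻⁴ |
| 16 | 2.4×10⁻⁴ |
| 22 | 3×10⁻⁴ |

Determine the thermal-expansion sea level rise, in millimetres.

Δh ≈ 377 mm

Layer 1 at 22 °C → α = 3×10⁻⁴ K⁻¹
Layer 2 at 16 °C → α = 2.4×10⁻⁴ K⁻¹
Layer 3 at 7.9 °C → α = 1.6×10⁻⁴ K⁻¹
Layer 4 at 1.8 °C → α = 0.99×10⁻⁴ K⁻¹
1.1 × 270 × 3×10⁻⁴ = 0.08910 m
2.4×10⁻⁴ × 770 × 0.76 = 0.140448 m
Layer 3: 1.6×10⁻⁴ × 630 × 0.67 = 0.067536 m
0.62 × 0.99×10⁻⁴ × 1300 = 0.079794 m
Δh = 0.08910 + 0.140448 + 0.067536 + 0.079794 = 0.376878 m ≈ 377 mm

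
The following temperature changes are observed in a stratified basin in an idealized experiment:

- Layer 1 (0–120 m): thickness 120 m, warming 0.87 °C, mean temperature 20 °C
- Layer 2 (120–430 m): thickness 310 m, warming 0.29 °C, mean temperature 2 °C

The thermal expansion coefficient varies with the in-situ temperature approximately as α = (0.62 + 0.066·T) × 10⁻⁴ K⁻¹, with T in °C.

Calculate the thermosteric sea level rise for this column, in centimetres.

Layer 1: α = (0.62 + 0.066×20)×10⁻⁴ = 1.94×10⁻⁴ K⁻¹
Layer 2: α = (0.62 + 0.066×2)×10⁻⁴ = 0.752×10⁻⁴ K⁻¹
0–120 m: 1.94×10⁻⁴ × 0.87 × 120 = 0.0202536 m
310 × 0.29 × 0.752×10⁻⁴ = 0.00676048 m
Δh = 0.0202536 + 0.00676048 = 0.02701408 m ≈ 2.70 cm

2.70 cm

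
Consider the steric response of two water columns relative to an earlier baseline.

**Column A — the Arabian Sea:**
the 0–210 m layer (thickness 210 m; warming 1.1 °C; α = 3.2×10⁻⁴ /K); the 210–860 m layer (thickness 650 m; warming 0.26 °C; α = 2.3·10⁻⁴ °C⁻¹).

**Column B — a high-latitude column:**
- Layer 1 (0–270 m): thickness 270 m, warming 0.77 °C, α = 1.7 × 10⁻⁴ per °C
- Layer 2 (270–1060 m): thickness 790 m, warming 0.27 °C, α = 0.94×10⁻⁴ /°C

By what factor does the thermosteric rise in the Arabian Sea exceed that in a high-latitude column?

A 0–210 m: 210 × 3.2×10⁻⁴ × 1.1 = 0.07392 m
A Layer 2: 2.3×10⁻⁴ × 650 × 0.26 = 0.03887 m
A total: 0.11279 m
B 0–270 m: 0.77 × 1.7×10⁻⁴ × 270 = 0.035343 m
B 0.27 × 790 × 0.94×10⁻⁴ = 0.0200502 m
B total: 0.0553932 m
Ratio: 0.11279 / 0.0553932 ≈ 2.036

a factor of 2.04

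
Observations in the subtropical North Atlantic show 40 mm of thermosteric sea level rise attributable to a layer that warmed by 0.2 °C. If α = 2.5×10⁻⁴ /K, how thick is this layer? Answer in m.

H = Δh/(αΔT) = 0.04 / (2.5×10⁻⁴ × 0.2) = 800.0 m

about 800 m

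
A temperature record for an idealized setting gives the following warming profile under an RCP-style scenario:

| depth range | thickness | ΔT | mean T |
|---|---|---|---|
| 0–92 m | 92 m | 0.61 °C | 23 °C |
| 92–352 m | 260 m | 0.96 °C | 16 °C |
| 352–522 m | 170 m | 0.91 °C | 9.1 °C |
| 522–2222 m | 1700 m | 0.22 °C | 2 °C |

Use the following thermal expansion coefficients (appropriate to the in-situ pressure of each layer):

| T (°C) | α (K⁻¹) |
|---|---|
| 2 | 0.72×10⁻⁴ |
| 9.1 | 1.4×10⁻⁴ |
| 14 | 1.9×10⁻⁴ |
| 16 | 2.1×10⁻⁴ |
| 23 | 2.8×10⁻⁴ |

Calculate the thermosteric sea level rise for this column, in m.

Layer 1 at 23 °C → α = 2.8×10⁻⁴ K⁻¹
Layer 2 at 16 °C → α = 2.1×10⁻⁴ K⁻¹
Layer 3 at 9.1 °C → α = 1.4×10⁻⁴ K⁻¹
Layer 4 at 2 °C → α = 0.72×10⁻⁴ K⁻¹
0–92 m: 92 × 0.61 × 2.8×10⁻⁴ = 0.0157136 m
2.1×10⁻⁴ × 0.96 × 260 = 0.052416 m
352–522 m: 1.4×10⁻⁴ × 170 × 0.91 = 0.021658 m
1700 × 0.72×10⁻⁴ × 0.22 = 0.026928 m
Δh = 0.0157136 + 0.052416 + 0.021658 + 0.026928 = 0.1167156 m ≈ 0.117 m

Δh ≈ 0.117 m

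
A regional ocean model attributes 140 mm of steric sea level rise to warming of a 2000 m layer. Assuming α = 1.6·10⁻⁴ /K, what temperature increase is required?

ΔT = Δh/(αH) = 0.14 / (1.6×10⁻⁴ × 2000) = 0.4375 °C

0.44 °C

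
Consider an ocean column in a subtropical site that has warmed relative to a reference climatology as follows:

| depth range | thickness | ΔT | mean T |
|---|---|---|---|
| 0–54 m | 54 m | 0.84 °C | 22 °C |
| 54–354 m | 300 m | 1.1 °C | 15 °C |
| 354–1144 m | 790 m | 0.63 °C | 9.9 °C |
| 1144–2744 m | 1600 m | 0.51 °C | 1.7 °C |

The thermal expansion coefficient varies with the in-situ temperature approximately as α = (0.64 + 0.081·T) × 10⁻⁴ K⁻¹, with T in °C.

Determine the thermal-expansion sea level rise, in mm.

207 mm

Layer 1: α = (0.64 + 0.081×22)×10⁻⁴ = 2.422×10⁻⁴ K⁻¹
Layer 2: α = (0.64 + 0.081×15)×10⁻⁴ = 1.855×10⁻⁴ K⁻¹
Layer 3: α = (0.64 + 0.081×9.9)×10⁻⁴ = 1.4419×10⁻⁴ K⁻¹
Layer 4: α = (0.64 + 0.081×1.7)×10⁻⁴ = 0.7777×10⁻⁴ K⁻¹
54 × 0.84 × 2.422×10⁻⁴ = 0.010986192 m
1.855×10⁻⁴ × 1.1 × 300 = 0.061215 m
354–1144 m: 790 × 0.63 × 1.4419×10⁻⁴ = 0.071763363 m
Layer 4: 0.51 × 0.7777×10⁻⁴ × 1600 = 0.06346032 m
Δh = 0.010986192 + 0.061215 + 0.071763363 + 0.06346032 = 0.207424875 m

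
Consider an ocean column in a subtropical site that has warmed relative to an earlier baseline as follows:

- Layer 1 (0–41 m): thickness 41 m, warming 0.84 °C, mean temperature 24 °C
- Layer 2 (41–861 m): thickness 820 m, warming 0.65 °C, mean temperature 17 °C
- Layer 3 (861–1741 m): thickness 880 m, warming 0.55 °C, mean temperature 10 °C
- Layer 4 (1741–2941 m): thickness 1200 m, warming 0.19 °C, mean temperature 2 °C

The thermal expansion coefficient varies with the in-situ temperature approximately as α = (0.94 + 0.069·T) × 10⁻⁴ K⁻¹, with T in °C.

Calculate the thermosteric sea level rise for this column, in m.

Δh ≈ 0.225 m

Layer 1: α = (0.94 + 0.069×24)×10⁻⁴ = 2.596×10⁻⁴ K⁻¹
Layer 2: α = (0.94 + 0.069×17)×10⁻⁴ = 2.113×10⁻⁴ K⁻¹
Layer 3: α = (0.94 + 0.069×10)×10⁻⁴ = 1.63×10⁻⁴ K⁻¹
Layer 4: α = (0.94 + 0.069×2)×10⁻⁴ = 1.078×10⁻⁴ K⁻¹
0–41 m: 2.596×10⁻⁴ × 41 × 0.84 = 0.008940624 m
0.65 × 2.113×10⁻⁴ × 820 = 0.1126229 m
861–1741 m: 1.63×10⁻⁴ × 0.55 × 880 = 0.078892 m
Layer 4: 1.078×10⁻⁴ × 1200 × 0.19 = 0.0245784 m
Δh = 0.008940624 + 0.1126229 + 0.078892 + 0.0245784 = 0.225033924 m ≈ 0.225 m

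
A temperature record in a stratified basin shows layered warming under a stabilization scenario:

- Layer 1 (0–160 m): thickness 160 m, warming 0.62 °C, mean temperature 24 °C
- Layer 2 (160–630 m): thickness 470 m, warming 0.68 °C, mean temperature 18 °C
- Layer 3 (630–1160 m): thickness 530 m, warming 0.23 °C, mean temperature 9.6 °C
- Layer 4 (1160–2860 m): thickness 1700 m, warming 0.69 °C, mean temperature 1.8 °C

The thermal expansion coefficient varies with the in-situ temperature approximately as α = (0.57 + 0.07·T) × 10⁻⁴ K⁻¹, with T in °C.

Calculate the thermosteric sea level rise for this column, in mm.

Layer 1: α = (0.57 + 0.07×24)×10⁻⁴ = 2.25×10⁻⁴ K⁻¹
Layer 2: α = (0.57 + 0.07×18)×10⁻⁴ = 1.83×10⁻⁴ K⁻¹
Layer 3: α = (0.57 + 0.07×9.6)×10⁻⁴ = 1.242×10⁻⁴ K⁻¹
Layer 4: α = (0.57 + 0.07×1.8)×10⁻⁴ = 0.696×10⁻⁴ K⁻¹
160 × 2.25×10⁻⁴ × 0.62 = 0.02232 m
Layer 2: 1.83×10⁻⁴ × 470 × 0.68 = 0.0584868 m
Layer 3: 1.242×10⁻⁴ × 0.23 × 530 = 0.01513998 m
Layer 4: 1700 × 0.696×10⁻⁴ × 0.69 = 0.0816408 m
Δh = 0.02232 + 0.0584868 + 0.01513998 + 0.0816408 = 0.17758758 m

about 178 mm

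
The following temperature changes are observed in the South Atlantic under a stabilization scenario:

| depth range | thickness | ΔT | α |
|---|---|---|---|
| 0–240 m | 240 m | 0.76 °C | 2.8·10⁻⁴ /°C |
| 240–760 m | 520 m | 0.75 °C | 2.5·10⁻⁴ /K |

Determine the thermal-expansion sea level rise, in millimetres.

Δh = 150 mm

Layer 1: 240 × 0.76 × 2.8×10⁻⁴ = 0.051072 m
240–760 m: 520 × 2.5×10⁻⁴ × 0.75 = 0.09750 m
Δh = 0.051072 + 0.09750 = 0.148572 m ≈ 150 mm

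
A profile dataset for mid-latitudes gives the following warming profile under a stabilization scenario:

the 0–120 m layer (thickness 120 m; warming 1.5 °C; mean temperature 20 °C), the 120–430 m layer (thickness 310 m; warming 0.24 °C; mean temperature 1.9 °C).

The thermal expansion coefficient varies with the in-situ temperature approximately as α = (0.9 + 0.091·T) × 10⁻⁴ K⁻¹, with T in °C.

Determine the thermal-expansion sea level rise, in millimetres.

57 mm

Layer 1: α = (0.9 + 0.091×20)×10⁻⁴ = 2.72×10⁻⁴ K⁻¹
Layer 2: α = (0.9 + 0.091×1.9)×10⁻⁴ = 1.0729×10⁻⁴ K⁻¹
1.5 × 120 × 2.72×10⁻⁴ = 0.04896 m
Layer 2: 1.0729×10⁻⁴ × 0.24 × 310 = 0.007982376 m
Δh = 0.04896 + 0.007982376 = 0.056942376 m ≈ 57 mm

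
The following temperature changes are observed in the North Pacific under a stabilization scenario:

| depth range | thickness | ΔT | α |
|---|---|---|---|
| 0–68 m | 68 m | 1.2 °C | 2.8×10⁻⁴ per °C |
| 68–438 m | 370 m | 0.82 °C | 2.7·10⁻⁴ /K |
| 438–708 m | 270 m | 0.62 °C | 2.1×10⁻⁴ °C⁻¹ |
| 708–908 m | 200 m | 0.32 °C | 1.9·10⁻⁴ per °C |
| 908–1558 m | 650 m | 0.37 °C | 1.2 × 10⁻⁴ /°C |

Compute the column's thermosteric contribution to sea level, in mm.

Δh = 180 mm

2.8×10⁻⁴ × 1.2 × 68 = 0.022848 m
Layer 2: 370 × 0.82 × 2.7×10⁻⁴ = 0.081918 m
438–708 m: 270 × 0.62 × 2.1×10⁻⁴ = 0.035154 m
0.32 × 1.9×10⁻⁴ × 200 = 0.01216 m
908–1558 m: 1.2×10⁻⁴ × 650 × 0.37 = 0.02886 m
Δh = 0.022848 + 0.081918 + 0.035154 + 0.01216 + 0.02886 = 0.18094 m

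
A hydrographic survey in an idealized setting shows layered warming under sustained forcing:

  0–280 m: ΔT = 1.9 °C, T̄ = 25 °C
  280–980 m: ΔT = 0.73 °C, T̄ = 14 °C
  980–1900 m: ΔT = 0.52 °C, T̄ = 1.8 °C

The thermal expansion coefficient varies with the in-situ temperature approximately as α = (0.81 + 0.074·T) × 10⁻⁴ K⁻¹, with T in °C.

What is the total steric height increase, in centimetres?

28.1 cm of thermosteric rise

Layer 1: α = (0.81 + 0.074×25)×10⁻⁴ = 2.66×10⁻⁴ K⁻¹
Layer 2: α = (0.81 + 0.074×14)×10⁻⁴ = 1.846×10⁻⁴ K⁻¹
Layer 3: α = (0.81 + 0.074×1.8)×10⁻⁴ = 0.9432×10⁻⁴ K⁻¹
280 × 2.66×10⁻⁴ × 1.9 = 0.141512 m
0.73 × 1.846×10⁻⁴ × 700 = 0.0943306 m
980–1900 m: 0.52 × 920 × 0.9432×10⁻⁴ = 0.045122688 m
Δh = 0.141512 + 0.0943306 + 0.045122688 = 0.280965288 m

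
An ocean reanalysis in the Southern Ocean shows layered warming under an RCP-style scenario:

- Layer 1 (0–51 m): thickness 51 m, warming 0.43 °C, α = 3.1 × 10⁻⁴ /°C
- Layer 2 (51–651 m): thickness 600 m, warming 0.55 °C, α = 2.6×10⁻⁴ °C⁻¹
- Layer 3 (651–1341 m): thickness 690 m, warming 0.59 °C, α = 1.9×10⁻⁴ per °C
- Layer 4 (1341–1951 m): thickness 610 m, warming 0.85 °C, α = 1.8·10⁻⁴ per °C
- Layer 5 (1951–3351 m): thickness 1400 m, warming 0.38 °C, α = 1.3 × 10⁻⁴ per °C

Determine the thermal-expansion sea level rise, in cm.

0–51 m: 3.1×10⁻⁴ × 0.43 × 51 = 0.0067983 m
2.6×10⁻⁴ × 600 × 0.55 = 0.08580 m
Layer 3: 0.59 × 690 × 1.9×10⁻⁴ = 0.077349 m
Layer 4: 1.8×10⁻⁴ × 610 × 0.85 = 0.09333 m
1400 × 0.38 × 1.3×10⁻⁴ = 0.06916 m
Δh = 0.0067983 + 0.08580 + 0.077349 + 0.09333 + 0.06916 = 0.3324373 m

about 33.2 cm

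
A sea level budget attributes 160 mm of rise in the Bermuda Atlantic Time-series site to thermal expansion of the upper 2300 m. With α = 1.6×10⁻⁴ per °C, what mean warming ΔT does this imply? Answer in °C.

ΔT = Δh/(αH) = 0.16 / (1.6×10⁻⁴ × 2300) ≈ 0.4348 °C

about 0.435 °C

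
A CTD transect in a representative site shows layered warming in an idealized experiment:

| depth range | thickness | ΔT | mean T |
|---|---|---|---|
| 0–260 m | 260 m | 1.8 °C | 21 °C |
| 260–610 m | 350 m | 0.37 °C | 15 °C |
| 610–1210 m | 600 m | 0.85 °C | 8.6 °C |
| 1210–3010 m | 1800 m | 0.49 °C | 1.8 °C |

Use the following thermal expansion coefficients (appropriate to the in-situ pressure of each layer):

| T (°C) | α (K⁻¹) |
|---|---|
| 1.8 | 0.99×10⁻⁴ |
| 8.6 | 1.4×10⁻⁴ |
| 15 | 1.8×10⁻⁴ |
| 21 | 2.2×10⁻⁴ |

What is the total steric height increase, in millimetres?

Δh ≈ 285 mm

Layer 1 at 21 °C → α = 2.2×10⁻⁴ K⁻¹
Layer 2 at 15 °C → α = 1.8×10⁻⁴ K⁻¹
Layer 3 at 8.6 °C → α = 1.4×10⁻⁴ K⁻¹
Layer 4 at 1.8 °C → α = 0.99×10⁻⁴ K⁻¹
0–260 m: 1.8 × 260 × 2.2×10⁻⁴ = 0.10296 m
260–610 m: 350 × 1.8×10⁻⁴ × 0.37 = 0.02331 m
610–1210 m: 600 × 0.85 × 1.4×10⁻⁴ = 0.07140 m
0.49 × 1800 × 0.99×10⁻⁴ = 0.087318 m
Δh = 0.10296 + 0.02331 + 0.07140 + 0.087318 = 0.284988 m ≈ 285 mm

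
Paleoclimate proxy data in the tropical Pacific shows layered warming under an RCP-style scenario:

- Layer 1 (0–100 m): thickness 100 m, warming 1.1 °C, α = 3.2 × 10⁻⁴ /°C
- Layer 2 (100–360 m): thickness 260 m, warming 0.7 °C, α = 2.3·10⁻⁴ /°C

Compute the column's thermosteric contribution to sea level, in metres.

0–100 m: 3.2×10⁻⁴ × 100 × 1.1 = 0.03520 m
0.7 × 260 × 2.3×10⁻⁴ = 0.04186 m
Δh = 0.03520 + 0.04186 = 0.07706 m

about 0.0771 m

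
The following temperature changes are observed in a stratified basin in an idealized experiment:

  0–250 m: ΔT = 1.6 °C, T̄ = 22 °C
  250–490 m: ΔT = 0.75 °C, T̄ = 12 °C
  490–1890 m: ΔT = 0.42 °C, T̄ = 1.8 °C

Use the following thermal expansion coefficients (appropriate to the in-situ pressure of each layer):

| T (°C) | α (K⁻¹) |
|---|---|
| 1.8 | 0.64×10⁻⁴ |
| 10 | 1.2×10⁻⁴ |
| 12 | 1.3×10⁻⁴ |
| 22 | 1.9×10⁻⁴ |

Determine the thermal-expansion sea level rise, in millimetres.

Layer 1 at 22 °C → α = 1.9×10⁻⁴ K⁻¹
Layer 2 at 12 °C → α = 1.3×10⁻⁴ K⁻¹
Layer 3 at 1.8 °C → α = 0.64×10⁻⁴ K⁻¹
0–250 m: 250 × 1.9×10⁻⁴ × 1.6 = 0.07600 m
240 × 0.75 × 1.3×10⁻⁴ = 0.02340 m
Layer 3: 0.42 × 1400 × 0.64×10⁻⁴ = 0.037632 m
Δh = 0.07600 + 0.02340 + 0.037632 = 0.137032 m

about 137 mm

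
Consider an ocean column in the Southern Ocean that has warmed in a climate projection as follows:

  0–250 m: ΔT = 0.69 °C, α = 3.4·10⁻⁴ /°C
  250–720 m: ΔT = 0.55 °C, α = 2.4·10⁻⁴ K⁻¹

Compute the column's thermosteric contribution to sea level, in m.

about 0.121 m

0–250 m: 250 × 0.69 × 3.4×10⁻⁴ = 0.05865 m
Layer 2: 2.4×10⁻⁴ × 0.55 × 470 = 0.06204 m
Δh = 0.05865 + 0.06204 = 0.12069 m ≈ 0.121 m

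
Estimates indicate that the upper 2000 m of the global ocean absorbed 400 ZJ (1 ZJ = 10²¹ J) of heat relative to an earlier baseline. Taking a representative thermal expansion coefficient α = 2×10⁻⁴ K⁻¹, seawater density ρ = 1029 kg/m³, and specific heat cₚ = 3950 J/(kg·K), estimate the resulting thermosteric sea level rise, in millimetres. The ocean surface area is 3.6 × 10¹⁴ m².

Per unit area: Q = 400×10²¹ / (3.6×10¹⁴) ≈ 1.111×10⁹ J/m²
Δh = αQ/(ρcₚ) = 2×10⁻⁴ × 1.111×10⁹ / (1029 × 3950) ≈ 0.054668 m

Δh = 55 mm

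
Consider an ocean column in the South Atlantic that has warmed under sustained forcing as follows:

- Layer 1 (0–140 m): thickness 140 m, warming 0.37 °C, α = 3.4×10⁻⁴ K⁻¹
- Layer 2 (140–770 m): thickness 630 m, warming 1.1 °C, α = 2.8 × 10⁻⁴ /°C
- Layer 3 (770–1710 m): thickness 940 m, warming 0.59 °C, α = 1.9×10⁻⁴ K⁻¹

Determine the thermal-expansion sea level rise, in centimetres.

0–140 m: 3.4×10⁻⁴ × 0.37 × 140 = 0.017612 m
Layer 2: 630 × 1.1 × 2.8×10⁻⁴ = 0.19404 m
770–1710 m: 940 × 0.59 × 1.9×10⁻⁴ = 0.105374 m
Δh = 0.017612 + 0.19404 + 0.105374 = 0.317026 m

Δh = 31.7 cm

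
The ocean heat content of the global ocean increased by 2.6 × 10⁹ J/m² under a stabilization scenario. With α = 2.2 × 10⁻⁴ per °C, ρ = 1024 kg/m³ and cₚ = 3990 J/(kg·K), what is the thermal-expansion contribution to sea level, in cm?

Δh = 14.0 cm

Δh = αQ/(ρcₚ) = 2.2×10⁻⁴ × 2.6×10⁹ / (1024 × 3990) ≈ 0.14000 m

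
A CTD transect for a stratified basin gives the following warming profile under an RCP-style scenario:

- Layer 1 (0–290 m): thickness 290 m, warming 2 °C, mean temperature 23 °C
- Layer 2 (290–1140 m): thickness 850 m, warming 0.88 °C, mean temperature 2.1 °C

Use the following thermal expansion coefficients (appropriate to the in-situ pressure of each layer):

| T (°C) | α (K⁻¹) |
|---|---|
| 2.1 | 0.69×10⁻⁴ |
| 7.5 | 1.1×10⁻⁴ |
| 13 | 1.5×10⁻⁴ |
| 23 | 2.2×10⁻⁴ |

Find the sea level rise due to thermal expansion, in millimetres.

Layer 1 at 23 °C → α = 2.2×10⁻⁴ K⁻¹
Layer 2 at 2.1 °C → α = 0.69×10⁻⁴ K⁻¹
290 × 2 × 2.2×10⁻⁴ = 0.12760 m
0.69×10⁻⁴ × 0.88 × 850 = 0.051612 m
Δh = 0.12760 + 0.051612 = 0.179212 m ≈ 180 mm

180 mm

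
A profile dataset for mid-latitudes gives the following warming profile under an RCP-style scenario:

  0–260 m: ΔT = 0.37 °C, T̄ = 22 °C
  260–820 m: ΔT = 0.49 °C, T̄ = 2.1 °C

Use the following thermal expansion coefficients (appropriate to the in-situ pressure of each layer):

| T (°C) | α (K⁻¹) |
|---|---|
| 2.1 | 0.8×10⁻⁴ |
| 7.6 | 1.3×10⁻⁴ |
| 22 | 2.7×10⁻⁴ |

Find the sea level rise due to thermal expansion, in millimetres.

47.9 mm of thermosteric rise

Layer 1 at 22 °C → α = 2.7×10⁻⁴ K⁻¹
Layer 2 at 2.1 °C → α = 0.8×10⁻⁴ K⁻¹
0–260 m: 260 × 0.37 × 2.7×10⁻⁴ = 0.025974 m
Layer 2: 560 × 0.49 × 0.8×10⁻⁴ = 0.021952 m
Δh = 0.025974 + 0.021952 = 0.047926 m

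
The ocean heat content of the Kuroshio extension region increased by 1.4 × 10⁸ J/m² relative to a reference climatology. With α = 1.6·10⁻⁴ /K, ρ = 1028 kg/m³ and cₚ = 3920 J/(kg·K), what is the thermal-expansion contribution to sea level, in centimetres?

about 0.556 cm

Δh = αQ/(ρcₚ) = 1.6×10⁻⁴ × 1.4×10⁸ / (1028 × 3920) ≈ 0.0055586 m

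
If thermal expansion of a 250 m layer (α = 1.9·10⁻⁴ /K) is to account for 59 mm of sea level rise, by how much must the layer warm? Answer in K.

ΔT = Δh/(αH) = 0.059 / (1.9×10⁻⁴ × 250) ≈ 1.242 K

ΔT ≈ 1.24 K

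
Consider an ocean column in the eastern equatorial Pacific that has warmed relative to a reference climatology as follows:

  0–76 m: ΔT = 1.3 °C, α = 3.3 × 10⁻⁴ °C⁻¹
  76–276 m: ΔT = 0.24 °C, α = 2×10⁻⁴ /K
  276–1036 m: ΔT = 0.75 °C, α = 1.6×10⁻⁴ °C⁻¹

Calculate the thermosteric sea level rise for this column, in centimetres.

Δh ≈ 13.3 cm

Layer 1: 1.3 × 76 × 3.3×10⁻⁴ = 0.032604 m
Layer 2: 0.24 × 2×10⁻⁴ × 200 = 0.00960 m
Layer 3: 760 × 0.75 × 1.6×10⁻⁴ = 0.09120 m
Δh = 0.032604 + 0.00960 + 0.09120 = 0.133404 m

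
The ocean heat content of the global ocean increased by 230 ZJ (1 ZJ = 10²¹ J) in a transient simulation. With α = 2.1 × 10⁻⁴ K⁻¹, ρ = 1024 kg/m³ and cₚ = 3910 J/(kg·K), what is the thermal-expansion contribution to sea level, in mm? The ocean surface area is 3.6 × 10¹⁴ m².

about 34 mm

Per unit area: Q = 230×10²¹ / (3.6×10¹⁴) ≈ 6.389×10⁸ J/m²
Δh = αQ/(ρcₚ) = 2.1×10⁻⁴ × 6.389×10⁸ / (1024 × 3910) ≈ 0.03351 m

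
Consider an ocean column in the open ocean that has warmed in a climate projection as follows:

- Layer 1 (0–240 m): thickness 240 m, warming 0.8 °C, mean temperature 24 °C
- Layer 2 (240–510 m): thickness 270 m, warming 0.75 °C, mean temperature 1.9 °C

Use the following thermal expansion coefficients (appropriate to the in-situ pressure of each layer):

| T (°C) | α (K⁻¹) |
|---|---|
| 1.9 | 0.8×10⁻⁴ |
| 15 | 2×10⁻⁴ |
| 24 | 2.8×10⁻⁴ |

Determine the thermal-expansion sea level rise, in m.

Layer 1 at 24 °C → α = 2.8×10⁻⁴ K⁻¹
Layer 2 at 1.9 °C → α = 0.8×10⁻⁴ K⁻¹
Layer 1: 0.8 × 2.8×10⁻⁴ × 240 = 0.05376 m
0.75 × 270 × 0.8×10⁻⁴ = 0.01620 m
Δh = 0.05376 + 0.01620 = 0.06996 m ≈ 0.0700 m

0.0700 m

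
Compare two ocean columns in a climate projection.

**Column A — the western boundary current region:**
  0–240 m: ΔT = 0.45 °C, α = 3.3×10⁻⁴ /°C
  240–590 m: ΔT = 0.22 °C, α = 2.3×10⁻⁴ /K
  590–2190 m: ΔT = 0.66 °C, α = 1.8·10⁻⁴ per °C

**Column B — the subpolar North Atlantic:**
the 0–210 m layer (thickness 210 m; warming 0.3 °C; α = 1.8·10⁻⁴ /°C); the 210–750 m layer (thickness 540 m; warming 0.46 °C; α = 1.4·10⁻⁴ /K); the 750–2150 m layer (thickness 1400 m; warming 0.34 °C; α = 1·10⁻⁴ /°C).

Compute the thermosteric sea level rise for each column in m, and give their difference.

A Layer 1: 240 × 0.45 × 3.3×10⁻⁴ = 0.03564 m
A 240–590 m: 350 × 0.22 × 2.3×10⁻⁴ = 0.01771 m
A 1.8×10⁻⁴ × 0.66 × 1600 = 0.19008 m
A total: 0.24343 m
B 0–210 m: 210 × 0.3 × 1.8×10⁻⁴ = 0.01134 m
B 540 × 0.46 × 1.4×10⁻⁴ = 0.034776 m
B 0.34 × 1400 × 1×10⁻⁴ = 0.04760 m
B total: 0.093716 m
Difference: 0.24343 − 0.093716 = 0.149714 m

A: 0.24 m; B: 0.094 m; difference 0.15 m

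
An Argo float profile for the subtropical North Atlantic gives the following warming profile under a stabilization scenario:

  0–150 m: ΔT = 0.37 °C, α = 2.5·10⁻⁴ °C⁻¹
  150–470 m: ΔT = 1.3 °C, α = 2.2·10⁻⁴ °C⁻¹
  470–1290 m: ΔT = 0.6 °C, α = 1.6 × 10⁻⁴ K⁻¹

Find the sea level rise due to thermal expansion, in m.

0.184 m

Layer 1: 2.5×10⁻⁴ × 150 × 0.37 = 0.013875 m
150–470 m: 1.3 × 320 × 2.2×10⁻⁴ = 0.09152 m
Layer 3: 820 × 0.6 × 1.6×10⁻⁴ = 0.07872 m
Δh = 0.013875 + 0.09152 + 0.07872 = 0.184115 m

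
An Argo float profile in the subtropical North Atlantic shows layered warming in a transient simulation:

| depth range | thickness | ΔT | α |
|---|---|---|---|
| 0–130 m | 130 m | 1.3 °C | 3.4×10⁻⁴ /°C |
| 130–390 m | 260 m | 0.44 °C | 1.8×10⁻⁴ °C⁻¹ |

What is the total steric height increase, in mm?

3.4×10⁻⁴ × 1.3 × 130 = 0.05746 m
Layer 2: 0.44 × 260 × 1.8×10⁻⁴ = 0.020592 m
Δh = 0.05746 + 0.020592 = 0.078052 m ≈ 78 mm

Δh ≈ 78 mm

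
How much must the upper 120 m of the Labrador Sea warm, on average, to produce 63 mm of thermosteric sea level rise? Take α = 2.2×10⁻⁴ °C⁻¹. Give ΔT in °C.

2.39 °C

ΔT = Δh/(αH) = 0.063 / (2.2×10⁻⁴ × 120) ≈ 2.386 °C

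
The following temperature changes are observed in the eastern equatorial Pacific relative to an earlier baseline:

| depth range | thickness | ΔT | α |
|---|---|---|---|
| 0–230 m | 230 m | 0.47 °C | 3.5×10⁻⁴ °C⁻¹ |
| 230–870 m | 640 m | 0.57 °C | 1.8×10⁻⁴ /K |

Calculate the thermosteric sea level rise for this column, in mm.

Δh ≈ 103 mm

Layer 1: 3.5×10⁻⁴ × 230 × 0.47 = 0.037835 m
Layer 2: 1.8×10⁻⁴ × 0.57 × 640 = 0.065664 m
Δh = 0.037835 + 0.065664 = 0.103499 m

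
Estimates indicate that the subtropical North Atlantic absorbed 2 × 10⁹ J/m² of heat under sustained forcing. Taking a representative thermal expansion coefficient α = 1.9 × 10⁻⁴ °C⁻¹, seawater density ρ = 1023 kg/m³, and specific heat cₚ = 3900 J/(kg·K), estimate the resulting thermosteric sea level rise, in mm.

Δh = αQ/(ρcₚ) = 1.9×10⁻⁴ × 2×10⁹ / (1023 × 3900) ≈ 0.095245 m

Δh ≈ 95.2 mm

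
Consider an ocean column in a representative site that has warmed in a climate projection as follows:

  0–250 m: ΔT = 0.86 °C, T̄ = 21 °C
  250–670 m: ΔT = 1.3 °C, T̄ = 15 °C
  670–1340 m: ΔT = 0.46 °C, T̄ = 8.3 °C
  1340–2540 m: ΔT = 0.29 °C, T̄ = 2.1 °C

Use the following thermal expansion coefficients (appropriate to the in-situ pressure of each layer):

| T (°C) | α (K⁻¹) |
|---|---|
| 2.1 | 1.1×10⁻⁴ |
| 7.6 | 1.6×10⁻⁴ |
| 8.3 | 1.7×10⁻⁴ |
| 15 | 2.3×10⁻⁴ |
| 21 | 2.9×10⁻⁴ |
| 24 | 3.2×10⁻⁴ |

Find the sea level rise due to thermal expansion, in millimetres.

Δh ≈ 279 mm

Layer 1 at 21 °C → α = 2.9×10⁻⁴ K⁻¹
Layer 2 at 15 °C → α = 2.3×10⁻⁴ K⁻¹
Layer 3 at 8.3 °C → α = 1.7×10⁻⁴ K⁻¹
Layer 4 at 2.1 °C → α = 1.1×10⁻⁴ K⁻¹
2.9×10⁻⁴ × 250 × 0.86 = 0.06235 m
250–670 m: 2.3×10⁻⁴ × 420 × 1.3 = 0.12558 m
1.7×10⁻⁴ × 0.46 × 670 = 0.052394 m
1340–2540 m: 1200 × 1.1×10⁻⁴ × 0.29 = 0.03828 m
Δh = 0.06235 + 0.12558 + 0.052394 + 0.03828 = 0.278604 m ≈ 279 mm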